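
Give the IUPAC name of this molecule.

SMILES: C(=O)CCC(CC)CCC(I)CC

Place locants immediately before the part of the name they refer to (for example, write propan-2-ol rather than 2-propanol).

Counting along the main chain through the –CHO group gives 9 carbons: the parent is nonane.
The principal characteristic group is an aldehyde (terminal –CHO), named with the suffix -al.
Number the chain so that the aldehyde carbon is C-1 by definition.
That gives an ethyl group at C-4; an iodo group at C-7.
The substituents are ordered alphabetically, ignoring any di-/tri- multipliers.
Putting it together: 4-ethyl-7-iodononanal.

4-ethyl-7-iodononanal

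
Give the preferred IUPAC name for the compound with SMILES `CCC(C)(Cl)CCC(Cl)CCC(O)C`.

5,8-dichloro-8-methyldecan-2-ol

The longest chain bearing the –OH group is 10 carbons long (decane).
An alcohol (–OH) is the principal characteristic group, giving the suffix -ol.
The numbering direction is chosen so that numbering from this end puts the hydroxyl group at C-2 rather than C-9.
This places the hydroxyl at C-2; chloro groups at C-5 and C-8; a methyl group at C-8.
The substituents are ordered alphabetically, ignoring any di-/tri- multipliers.
Putting it together: 5,8-dichloro-8-methyldecan-2-ol.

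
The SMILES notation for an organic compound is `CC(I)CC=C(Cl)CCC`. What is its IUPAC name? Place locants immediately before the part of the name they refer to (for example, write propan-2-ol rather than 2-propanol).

The longest chain bearing the multiple bond is 8 carbons long (octane).
There is one C=C double bond, indicated by the ending -ene.
The numbering direction is chosen so that the substituent locant set {2,5} is lower than {4,7} at the first point of difference.
This places the double bond between C-4 and C-5; a chloro group at C-5; an iodo group at C-2.
Prefixes are listed alphabetically: chloro, iodo.
Putting it together: 5-chloro-2-iodooct-4-ene.

5-chloro-2-iodooct-4-ene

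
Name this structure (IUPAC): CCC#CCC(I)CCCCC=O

The longest carbon chain that includes the –CHO group and the multiple bond has 11 carbons, so the parent hydride is undecane.
An aldehyde (terminal –CHO) is the principal characteristic group, giving the suffix -al.
The chain contains a C≡C triple bond, so the unsaturation ending is -yne.
Choose the numbering such that the aldehyde carbon is C-1 by definition.
This places the triple bond between C-8 and C-9; an iodo group at C-6.
Putting it together: 6-iodoundec-8-ynal.

6-iodoundec-8-ynal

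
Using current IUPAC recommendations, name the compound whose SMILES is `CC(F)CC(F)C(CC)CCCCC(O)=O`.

6-ethyl-7,9-difluorodecanoic acid

The longest chain bearing the –COOH group is 10 carbons long (decane).
The highest-priority functional group is a carboxylic acid (terminal –COOH), so the name ends in -oic acid.
The numbering direction is chosen so that the carboxylic acid carbon is C-1 by definition.
That gives an ethyl group at C-6; fluoro groups at C-7 and C-9.
The substituents are ordered alphabetically, ignoring any di-/tri- multipliers.
Assembling the pieces gives 6-ethyl-7,9-difluorodecanoic acid.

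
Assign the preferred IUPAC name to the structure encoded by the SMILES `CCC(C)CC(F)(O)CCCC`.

Counting along the main chain through the –OH group gives 9 carbons: the parent is nonane.
The principal characteristic group is an alcohol (–OH), named with the suffix -ol.
Number the chain so that the substituent locant set {3,5} is lower than {5,7} at the first point of difference.
That gives the hydroxyl at C-5; a fluoro group at C-5; a methyl group at C-3.
Prefixes are listed alphabetically: fluoro, methyl.
The name is 5-fluoro-3-methylnonan-5-ol.

5-fluoro-3-methylnonan-5-ol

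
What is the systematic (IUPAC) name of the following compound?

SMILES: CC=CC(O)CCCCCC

Counting along the main chain through the –OH group and the multiple bond gives 10 carbons: the parent is decane.
An alcohol (–OH) is the principal characteristic group, giving the suffix -ol.
The chain contains a C=C double bond, so the unsaturation ending is -ene.
Choose the numbering such that numbering from this end puts the hydroxyl group at C-4 rather than C-7.
This places the hydroxyl at C-4; the double bond between C-2 and C-3.
The name is dec-2-en-4-ol.

dec-2-en-4-ol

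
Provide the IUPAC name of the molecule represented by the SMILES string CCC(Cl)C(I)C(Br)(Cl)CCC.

5-bromo-3,5-dichloro-4-iodooctane

The parent chain contains 8 carbons (octane).
Number the chain so that the substituent locant set {3,4,5,5} is lower than {4,4,5,6} at the first point of difference.
That gives a bromo group at C-5; chloro groups at C-3 and C-5; an iodo group at C-4.
The substituents are ordered alphabetically, ignoring any di-/tri- multipliers.
Putting it together: 5-bromo-3,5-dichloro-4-iodooctane.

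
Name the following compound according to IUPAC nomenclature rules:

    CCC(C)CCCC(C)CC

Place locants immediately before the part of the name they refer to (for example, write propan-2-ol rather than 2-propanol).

3,7-dimethylnonane

The longest continuous carbon chain has 9 atoms, so the parent hydride is nonane.
Numbering from either end gives identical locants here.
With this numbering: methyl groups at C-3 and C-7.
The name is 3,7-dimethylnonane.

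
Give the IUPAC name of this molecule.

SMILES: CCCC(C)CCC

The longest carbon chain is 7 atoms: the parent is heptane.
Numbering from either end gives identical locants here.
This places a methyl group at C-4.
Assembling the pieces gives 4-methylheptane.

4-methylheptane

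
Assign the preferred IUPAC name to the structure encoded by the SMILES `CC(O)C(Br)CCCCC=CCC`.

The longest chain bearing the –OH group and the multiple bond is 11 carbons long (undecane).
The highest-priority functional group is an alcohol (–OH), so the name ends in -ol.
There is one C=C double bond, indicated by the ending -ene.
Choose the numbering such that numbering from this end puts the hydroxyl group at C-2 rather than C-10.
That gives the hydroxyl at C-2; the double bond between C-8 and C-9; a bromo group at C-3.
Assembling the pieces gives 3-bromoundec-8-en-2-ol.

3-bromoundec-8-en-2-ol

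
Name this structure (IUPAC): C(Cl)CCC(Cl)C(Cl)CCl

The parent chain contains 6 carbons (hexane).
The numbering direction is chosen so that the substituent locant set {1,2,3,6} is lower than {1,4,5,6} at the first point of difference.
With this numbering: chloro groups at C-1 and C-2 and C-3 and C-6.
The name is 1,2,3,6-tetrachlorohexane.

1,2,3,6-tetrachlorohexane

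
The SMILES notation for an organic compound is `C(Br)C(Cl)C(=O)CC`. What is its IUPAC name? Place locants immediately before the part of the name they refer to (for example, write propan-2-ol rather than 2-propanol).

The longest chain bearing the carbonyl is 5 carbons long (pentane).
A ketone (C=O on an internal carbon) is the principal characteristic group, giving the suffix -one.
The numbering direction is chosen so that the substituent locant set {1,2} is lower than {4,5} at the first point of difference.
With this numbering: the carbonyl at C-3; a bromo group at C-1; a chloro group at C-2.
The substituents are ordered alphabetically, ignoring any di-/tri- multipliers.
Putting it together: 1-bromo-2-chloropentan-3-one.

1-bromo-2-chloropentan-3-one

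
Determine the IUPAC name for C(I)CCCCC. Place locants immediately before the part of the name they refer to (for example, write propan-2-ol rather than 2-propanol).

1-iodohexane

The longest continuous carbon chain has 6 atoms, so the parent hydride is hexane.
Choose the numbering such that the substituent locant set {1} is lower than {6} at the first point of difference.
With this numbering: an iodo group at C-1.
Putting it together: 1-iodohexane.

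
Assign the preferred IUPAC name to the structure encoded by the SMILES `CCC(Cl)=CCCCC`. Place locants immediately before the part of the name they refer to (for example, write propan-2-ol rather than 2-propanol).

The longest chain bearing the multiple bond is 8 carbons long (octane).
A C=C double bond in the chain gives the infix -ene-.
Choose the numbering such that numbering from this end puts the double bond at C-3 rather than C-5.
That gives the double bond between C-3 and C-4; a chloro group at C-3.
The name is 3-chlorooct-3-ene.

3-chlorooct-3-ene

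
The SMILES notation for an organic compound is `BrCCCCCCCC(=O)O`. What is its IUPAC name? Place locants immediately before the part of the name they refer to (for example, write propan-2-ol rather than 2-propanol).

8-bromooctanoic acid

Counting along the main chain through the –COOH group gives 8 carbons: the parent is octane.
The principal characteristic group is a carboxylic acid (terminal –COOH), named with the suffix -oic acid.
Number the chain so that the carboxylic acid carbon is C-1 by definition.
With this numbering: a bromo group at C-8.
Putting it together: 8-bromooctanoic acid.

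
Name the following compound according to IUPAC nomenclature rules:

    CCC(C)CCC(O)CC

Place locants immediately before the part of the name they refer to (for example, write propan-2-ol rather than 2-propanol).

Counting along the main chain through the –OH group gives 8 carbons: the parent is octane.
The principal characteristic group is an alcohol (–OH), named with the suffix -ol.
The numbering direction is chosen so that numbering from this end puts the hydroxyl group at C-3 rather than C-6.
That gives the hydroxyl at C-3; a methyl group at C-6.
Assembling the pieces gives 6-methyloctan-3-ol.

6-methyloctan-3-ol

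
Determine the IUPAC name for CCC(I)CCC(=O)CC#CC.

The longest carbon chain that includes the carbonyl and the multiple bond has 10 carbons, so the parent hydride is decane.
The highest-priority functional group is a ketone (C=O on an internal carbon), so the name ends in -one.
There is one C≡C triple bond, indicated by the ending -yne.
Number the chain so that numbering from this end puts the carbonyl group at C-5 rather than C-6.
With this numbering: the carbonyl at C-5; the triple bond between C-2 and C-3; an iodo group at C-8.
Assembling the pieces gives 8-iododec-2-yn-5-one.

8-iododec-2-yn-5-one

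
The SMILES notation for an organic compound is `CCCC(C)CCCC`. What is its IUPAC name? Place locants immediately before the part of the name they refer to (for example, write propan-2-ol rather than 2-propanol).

The longest continuous carbon chain has 8 atoms, so the parent hydride is octane.
The numbering direction is chosen so that the substituent locant set {4} is lower than {5} at the first point of difference.
That gives a methyl group at C-4.
Assembling the pieces gives 4-methyloctane.

4-methyloctane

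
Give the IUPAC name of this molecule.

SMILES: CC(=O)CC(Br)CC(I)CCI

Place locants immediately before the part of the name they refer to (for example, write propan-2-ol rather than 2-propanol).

The longest carbon chain that includes the carbonyl has 8 carbons, so the parent hydride is octane.
A ketone (C=O on an internal carbon) is the principal characteristic group, giving the suffix -one.
Choose the numbering such that numbering from this end puts the carbonyl group at C-2 rather than C-7.
This places the carbonyl at C-2; a bromo group at C-4; iodo groups at C-6 and C-8.
The substituents are ordered alphabetically, ignoring any di-/tri- multipliers.
The name is 4-bromo-6,8-diiodooctan-2-one.

4-bromo-6,8-diiodooctan-2-one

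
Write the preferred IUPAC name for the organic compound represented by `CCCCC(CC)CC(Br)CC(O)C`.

Counting along the main chain through the –OH group gives 10 carbons: the parent is decane.
The highest-priority functional group is an alcohol (–OH), so the name ends in -ol.
Choose the numbering such that numbering from this end puts the hydroxyl group at C-2 rather than C-9.
That gives the hydroxyl at C-2; a bromo group at C-4; an ethyl group at C-6.
The substituents are ordered alphabetically, ignoring any di-/tri- multipliers.
Putting it together: 4-bromo-6-ethyldecan-2-ol.

4-bromo-6-ethyldecan-2-ol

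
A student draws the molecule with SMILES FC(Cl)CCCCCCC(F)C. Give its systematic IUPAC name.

The parent chain contains 9 carbons (nonane).
The numbering direction is chosen so that the substituent locant set {1,1,8} is lower than {2,9,9} at the first point of difference.
That gives a chloro group at C-1; fluoro groups at C-1 and C-8.
The substituents are ordered alphabetically, ignoring any di-/tri- multipliers.
Assembling the pieces gives 1-chloro-1,8-difluorononane.

1-chloro-1,8-difluorononane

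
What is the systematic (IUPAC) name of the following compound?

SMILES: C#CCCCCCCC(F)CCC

The longest chain bearing the multiple bond is 12 carbons long (dodecane).
The chain contains a C≡C triple bond, so the unsaturation ending is -yne.
Number the chain so that numbering from this end puts the triple bond at C-1 rather than C-11.
This places the triple bond between C-1 and C-2; a fluoro group at C-9.
Putting it together: 9-fluorododec-1-yne.

9-fluorododec-1-yne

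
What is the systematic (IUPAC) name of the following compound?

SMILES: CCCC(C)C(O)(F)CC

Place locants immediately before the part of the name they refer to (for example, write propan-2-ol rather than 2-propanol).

The longest chain bearing the –OH group is 7 carbons long (heptane).
The highest-priority functional group is an alcohol (–OH), so the name ends in -ol.
Number the chain so that numbering from this end puts the hydroxyl group at C-3 rather than C-5.
This places the hydroxyl at C-3; a fluoro group at C-3; a methyl group at C-4.
Substituent prefixes are cited in alphabetical order (multiplying prefixes like di-/tri- are ignored for ordering).
The name is 3-fluoro-4-methylheptan-3-ol.

3-fluoro-4-methylheptan-3-ol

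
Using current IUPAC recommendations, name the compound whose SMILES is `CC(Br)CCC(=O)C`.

Counting along the main chain through the carbonyl gives 6 carbons: the parent is hexane.
The highest-priority functional group is a ketone (C=O on an internal carbon), so the name ends in -one.
The numbering direction is chosen so that numbering from this end puts the carbonyl group at C-2 rather than C-5.
With this numbering: the carbonyl at C-2; a bromo group at C-5.
Putting it together: 5-bromohexan-2-one.

5-bromohexan-2-one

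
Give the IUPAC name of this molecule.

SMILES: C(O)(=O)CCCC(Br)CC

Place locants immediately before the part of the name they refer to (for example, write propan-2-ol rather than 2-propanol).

5-bromoheptanoic acid

The longest chain bearing the –COOH group is 7 carbons long (heptane).
A carboxylic acid (terminal –COOH) is the principal characteristic group, giving the suffix -oic acid.
Choose the numbering such that the carboxylic acid carbon is C-1 by definition.
This places a bromo group at C-5.
Assembling the pieces gives 5-bromoheptanoic acid.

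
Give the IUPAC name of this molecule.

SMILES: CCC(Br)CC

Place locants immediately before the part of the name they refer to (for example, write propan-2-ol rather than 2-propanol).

3-bromopentane

The parent chain contains 5 carbons (pentane).
The molecule is symmetric, so either numbering direction gives the same locants.
That gives a bromo group at C-3.
Assembling the pieces gives 3-bromopentane.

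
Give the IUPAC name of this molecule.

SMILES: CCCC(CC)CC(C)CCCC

4-ethyl-6-methyldecane

The parent chain contains 10 carbons (decane).
Choose the numbering such that the substituent locant set {4,6} is lower than {5,7} at the first point of difference.
That gives an ethyl group at C-4; a methyl group at C-6.
The substituents are ordered alphabetically, ignoring any di-/tri- multipliers.
The name is 4-ethyl-6-methyldecane.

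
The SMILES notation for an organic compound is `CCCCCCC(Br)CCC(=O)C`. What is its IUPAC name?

Counting along the main chain through the carbonyl gives 11 carbons: the parent is undecane.
The principal characteristic group is a ketone (C=O on an internal carbon), named with the suffix -one.
Choose the numbering such that numbering from this end puts the carbonyl group at C-2 rather than C-10.
With this numbering: the carbonyl at C-2; a bromo group at C-5.
Assembling the pieces gives 5-bromoundecan-2-one.

5-bromoundecan-2-one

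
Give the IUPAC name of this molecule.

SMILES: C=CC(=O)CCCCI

7-iodohept-1-en-3-one

The longest carbon chain that includes the carbonyl and the multiple bond has 7 carbons, so the parent hydride is heptane.
The principal characteristic group is a ketone (C=O on an internal carbon), named with the suffix -one.
There is one C=C double bond, indicated by the ending -ene.
Number the chain so that numbering from this end puts the carbonyl group at C-3 rather than C-5.
This places the carbonyl at C-3; the double bond between C-1 and C-2; an iodo group at C-7.
The name is 7-iodohept-1-en-3-one.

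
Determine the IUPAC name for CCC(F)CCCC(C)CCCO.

8-fluoro-4-methyldecan-1-ol

Counting along the main chain through the –OH group gives 10 carbons: the parent is decane.
The highest-priority functional group is an alcohol (–OH), so the name ends in -ol.
Choose the numbering such that numbering from this end puts the hydroxyl group at C-1 rather than C-10.
That gives the hydroxyl at C-1; a fluoro group at C-8; a methyl group at C-4.
The substituents are ordered alphabetically, ignoring any di-/tri- multipliers.
Putting it together: 8-fluoro-4-methyldecan-1-ol.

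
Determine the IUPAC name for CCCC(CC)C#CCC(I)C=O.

The longest chain bearing the –CHO group and the multiple bond is 9 carbons long (nonane).
The highest-priority functional group is an aldehyde (terminal –CHO), so the name ends in -al.
A C≡C triple bond in the chain gives the infix -yne-.
The numbering direction is chosen so that the aldehyde carbon is C-1 by definition.
With this numbering: the triple bond between C-4 and C-5; an ethyl group at C-6; an iodo group at C-2.
Substituent prefixes are cited in alphabetical order (multiplying prefixes like di-/tri- are ignored for ordering).
Putting it together: 6-ethyl-2-iodonon-4-ynal.

6-ethyl-2-iodonon-4-ynal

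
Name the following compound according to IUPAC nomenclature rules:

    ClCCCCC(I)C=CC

8-chloro-4-iodooct-2-ene

The longest chain bearing the multiple bond is 8 carbons long (octane).
The chain contains a C=C double bond, so the unsaturation ending is -ene.
The numbering direction is chosen so that numbering from this end puts the double bond at C-2 rather than C-6.
That gives the double bond between C-2 and C-3; a chloro group at C-8; an iodo group at C-4.
Substituent prefixes are cited in alphabetical order (multiplying prefixes like di-/tri- are ignored for ordering).
Assembling the pieces gives 8-chloro-4-iodooct-2-ene.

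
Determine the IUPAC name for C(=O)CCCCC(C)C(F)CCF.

The longest carbon chain that includes the –CHO group has 9 carbons, so the parent hydride is nonane.
The principal characteristic group is an aldehyde (terminal –CHO), named with the suffix -al.
Choose the numbering such that the aldehyde carbon is C-1 by definition.
That gives fluoro groups at C-7 and C-9; a methyl group at C-6.
Prefixes are listed alphabetically: fluoro, methyl.
Putting it together: 7,9-difluoro-6-methylnonanal.

7,9-difluoro-6-methylnonanal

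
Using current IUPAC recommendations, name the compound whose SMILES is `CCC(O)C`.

butan-2-ol

The longest carbon chain that includes the –OH group has 4 carbons, so the parent hydride is butane.
An alcohol (–OH) is the principal characteristic group, giving the suffix -ol.
Choose the numbering such that numbering from this end puts the hydroxyl group at C-2 rather than C-3.
That gives the hydroxyl at C-2.
Putting it together: butan-2-ol.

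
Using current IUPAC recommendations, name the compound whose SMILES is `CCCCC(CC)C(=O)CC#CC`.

6-ethyldec-2-yn-5-one

The longest chain bearing the carbonyl and the multiple bond is 10 carbons long (decane).
The highest-priority functional group is a ketone (C=O on an internal carbon), so the name ends in -one.
There is one C≡C triple bond, indicated by the ending -yne.
The numbering direction is chosen so that numbering from this end puts the carbonyl group at C-5 rather than C-6.
That gives the carbonyl at C-5; the triple bond between C-2 and C-3; an ethyl group at C-6.
Putting it together: 6-ethyldec-2-yn-5-one.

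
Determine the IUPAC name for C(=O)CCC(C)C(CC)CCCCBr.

9-bromo-5-ethyl-4-methylnonanal

Counting along the main chain through the –CHO group gives 9 carbons: the parent is nonane.
The principal characteristic group is an aldehyde (terminal –CHO), named with the suffix -al.
The numbering direction is chosen so that the aldehyde carbon is C-1 by definition.
This places a bromo group at C-9; an ethyl group at C-5; a methyl group at C-4.
The substituents are ordered alphabetically, ignoring any di-/tri- multipliers.
The name is 9-bromo-5-ethyl-4-methylnonanal.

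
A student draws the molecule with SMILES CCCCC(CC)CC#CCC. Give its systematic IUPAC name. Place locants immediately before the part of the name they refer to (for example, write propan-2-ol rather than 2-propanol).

6-ethyldec-3-yne

The longest chain bearing the multiple bond is 10 carbons long (decane).
A C≡C triple bond in the chain gives the infix -yne-.
Number the chain so that numbering from this end puts the triple bond at C-3 rather than C-7.
With this numbering: the triple bond between C-3 and C-4; an ethyl group at C-6.
The name is 6-ethyldec-3-yne.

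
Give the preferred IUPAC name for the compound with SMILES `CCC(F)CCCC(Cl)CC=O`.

The longest chain bearing the –CHO group is 9 carbons long (nonane).
The principal characteristic group is an aldehyde (terminal –CHO), named with the suffix -al.
Choose the numbering such that the aldehyde carbon is C-1 by definition.
This places a chloro group at C-3; a fluoro group at C-7.
Prefixes are listed alphabetically: chloro, fluoro.
Putting it together: 3-chloro-7-fluorononanal.

3-chloro-7-fluorononanal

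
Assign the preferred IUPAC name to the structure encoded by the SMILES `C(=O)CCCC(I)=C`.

Counting along the main chain through the –CHO group and the multiple bond gives 6 carbons: the parent is hexane.
The highest-priority functional group is an aldehyde (terminal –CHO), so the name ends in -al.
There is one C=C double bond, indicated by the ending -ene.
Choose the numbering such that the aldehyde carbon is C-1 by definition.
This places the double bond between C-5 and C-6; an iodo group at C-5.
The name is 5-iodohex-5-enal.

5-iodohex-5-enal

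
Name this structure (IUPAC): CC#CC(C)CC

Counting along the main chain through the multiple bond gives 6 carbons: the parent is hexane.
A C≡C triple bond in the chain gives the infix -yne-.
Choose the numbering such that numbering from this end puts the triple bond at C-2 rather than C-4.
With this numbering: the triple bond between C-2 and C-3; a methyl group at C-4.
Assembling the pieces gives 4-methylhex-2-yne.

4-methylhex-2-yne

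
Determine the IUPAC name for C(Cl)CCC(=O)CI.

5-chloro-1-iodopentan-2-one

The longest carbon chain that includes the carbonyl has 5 carbons, so the parent hydride is pentane.
The principal characteristic group is a ketone (C=O on an internal carbon), named with the suffix -one.
Number the chain so that numbering from this end puts the carbonyl group at C-2 rather than C-4.
That gives the carbonyl at C-2; a chloro group at C-5; an iodo group at C-1.
Prefixes are listed alphabetically: chloro, iodo.
The name is 5-chloro-1-iodopentan-2-one.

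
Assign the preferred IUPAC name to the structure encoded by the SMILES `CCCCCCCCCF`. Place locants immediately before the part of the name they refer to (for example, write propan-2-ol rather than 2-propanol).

The longest carbon chain is 9 atoms: the parent is nonane.
The numbering direction is chosen so that the substituent locant set {1} is lower than {9} at the first point of difference.
With this numbering: a fluoro group at C-1.
Putting it together: 1-fluorononane.

1-fluorononane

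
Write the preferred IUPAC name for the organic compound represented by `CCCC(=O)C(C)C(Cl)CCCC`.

6-chloro-5-methyldecan-4-one

Counting along the main chain through the carbonyl gives 10 carbons: the parent is decane.
The principal characteristic group is a ketone (C=O on an internal carbon), named with the suffix -one.
The numbering direction is chosen so that numbering from this end puts the carbonyl group at C-4 rather than C-7.
That gives the carbonyl at C-4; a chloro group at C-6; a methyl group at C-5.
Prefixes are listed alphabetically: chloro, methyl.
Assembling the pieces gives 6-chloro-5-methyldecan-4-one.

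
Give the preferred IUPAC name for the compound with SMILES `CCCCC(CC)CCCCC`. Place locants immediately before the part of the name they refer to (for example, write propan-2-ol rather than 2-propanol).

The longest continuous carbon chain has 10 atoms, so the parent hydride is decane.
Number the chain so that the substituent locant set {5} is lower than {6} at the first point of difference.
That gives an ethyl group at C-5.
Putting it together: 5-ethyldecane.

5-ethyldecane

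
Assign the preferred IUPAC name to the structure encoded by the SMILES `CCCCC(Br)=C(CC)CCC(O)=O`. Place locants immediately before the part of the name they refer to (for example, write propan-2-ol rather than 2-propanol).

The longest chain bearing the –COOH group and the multiple bond is 9 carbons long (nonane).
The highest-priority functional group is a carboxylic acid (terminal –COOH), so the name ends in -oic acid.
There is one C=C double bond, indicated by the ending -ene.
Choose the numbering such that the carboxylic acid carbon is C-1 by definition.
With this numbering: the double bond between C-4 and C-5; a bromo group at C-5; an ethyl group at C-4.
Prefixes are listed alphabetically: bromo, ethyl.
Putting it together: 5-bromo-4-ethylnon-4-enoic acid.

5-bromo-4-ethylnon-4-enoic acid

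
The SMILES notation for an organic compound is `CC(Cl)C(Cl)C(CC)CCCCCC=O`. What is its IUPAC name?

8,9-dichloro-7-ethyldecanal

The longest carbon chain that includes the –CHO group has 10 carbons, so the parent hydride is decane.
The highest-priority functional group is an aldehyde (terminal –CHO), so the name ends in -al.
Number the chain so that the aldehyde carbon is C-1 by definition.
This places chloro groups at C-8 and C-9; an ethyl group at C-7.
The substituents are ordered alphabetically, ignoring any di-/tri- multipliers.
Putting it together: 8,9-dichloro-7-ethyldecanal.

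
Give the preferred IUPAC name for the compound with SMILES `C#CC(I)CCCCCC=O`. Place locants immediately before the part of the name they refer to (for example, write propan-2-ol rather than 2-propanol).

7-iodonon-8-ynal

The longest chain bearing the –CHO group and the multiple bond is 9 carbons long (nonane).
The principal characteristic group is an aldehyde (terminal –CHO), named with the suffix -al.
The chain contains a C≡C triple bond, so the unsaturation ending is -yne.
Number the chain so that the aldehyde carbon is C-1 by definition.
With this numbering: the triple bond between C-8 and C-9; an iodo group at C-7.
Putting it together: 7-iodonon-8-ynal.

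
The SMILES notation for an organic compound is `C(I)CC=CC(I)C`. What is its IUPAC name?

The longest chain bearing the multiple bond is 6 carbons long (hexane).
A C=C double bond in the chain gives the infix -ene-.
The numbering direction is chosen so that the substituent locant set {1,5} is lower than {2,6} at the first point of difference.
This places the double bond between C-3 and C-4; iodo groups at C-1 and C-5.
The name is 1,5-diiodohex-3-ene.

1,5-diiodohex-3-ene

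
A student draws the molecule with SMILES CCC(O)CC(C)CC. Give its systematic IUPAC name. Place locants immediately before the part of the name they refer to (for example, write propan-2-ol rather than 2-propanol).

The longest chain bearing the –OH group is 7 carbons long (heptane).
The principal characteristic group is an alcohol (–OH), named with the suffix -ol.
Number the chain so that numbering from this end puts the hydroxyl group at C-3 rather than C-5.
With this numbering: the hydroxyl at C-3; a methyl group at C-5.
Putting it together: 5-methylheptan-3-ol.

5-methylheptan-3-ol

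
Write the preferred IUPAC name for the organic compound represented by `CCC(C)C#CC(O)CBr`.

1-bromo-5-methylhept-3-yn-2-ol

The longest carbon chain that includes the –OH group and the multiple bond has 7 carbons, so the parent hydride is heptane.
The highest-priority functional group is an alcohol (–OH), so the name ends in -ol.
A C≡C triple bond in the chain gives the infix -yne-.
Number the chain so that numbering from this end puts the hydroxyl group at C-2 rather than C-6.
That gives the hydroxyl at C-2; the triple bond between C-3 and C-4; a bromo group at C-1; a methyl group at C-5.
The substituents are ordered alphabetically, ignoring any di-/tri- multipliers.
Assembling the pieces gives 1-bromo-5-methylhept-3-yn-2-ol.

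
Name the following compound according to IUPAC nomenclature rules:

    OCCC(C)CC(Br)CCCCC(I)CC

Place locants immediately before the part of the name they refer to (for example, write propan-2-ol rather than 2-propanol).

Counting along the main chain through the –OH group gives 12 carbons: the parent is dodecane.
An alcohol (–OH) is the principal characteristic group, giving the suffix -ol.
Choose the numbering such that numbering from this end puts the hydroxyl group at C-1 rather than C-12.
This places the hydroxyl at C-1; a bromo group at C-5; an iodo group at C-10; a methyl group at C-3.
Prefixes are listed alphabetically: bromo, iodo, methyl.
Putting it together: 5-bromo-10-iodo-3-methyldodecan-1-ol.

5-bromo-10-iodo-3-methyldodecan-1-ol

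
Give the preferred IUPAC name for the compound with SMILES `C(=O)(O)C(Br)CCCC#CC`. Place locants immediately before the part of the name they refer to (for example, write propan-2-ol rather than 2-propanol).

2-bromooct-6-ynoic acid

Counting along the main chain through the –COOH group and the multiple bond gives 8 carbons: the parent is octane.
The principal characteristic group is a carboxylic acid (terminal –COOH), named with the suffix -oic acid.
The chain contains a C≡C triple bond, so the unsaturation ending is -yne.
Choose the numbering such that the carboxylic acid carbon is C-1 by definition.
That gives the triple bond between C-6 and C-7; a bromo group at C-2.
Assembling the pieces gives 2-bromooct-6-ynoic acid.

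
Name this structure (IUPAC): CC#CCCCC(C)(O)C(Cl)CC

3-chloro-4-methyldec-8-yn-4-ol

The longest chain bearing the –OH group and the multiple bond is 10 carbons long (decane).
The highest-priority functional group is an alcohol (–OH), so the name ends in -ol.
There is one C≡C triple bond, indicated by the ending -yne.
Choose the numbering such that numbering from this end puts the hydroxyl group at C-4 rather than C-7.
With this numbering: the hydroxyl at C-4; the triple bond between C-8 and C-9; a chloro group at C-3; a methyl group at C-4.
Substituent prefixes are cited in alphabetical order (multiplying prefixes like di-/tri- are ignored for ordering).
The name is 3-chloro-4-methyldec-8-yn-4-ol.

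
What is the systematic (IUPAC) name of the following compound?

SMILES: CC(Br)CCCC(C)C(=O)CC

Counting along the main chain through the carbonyl gives 9 carbons: the parent is nonane.
The highest-priority functional group is a ketone (C=O on an internal carbon), so the name ends in -one.
Choose the numbering such that numbering from this end puts the carbonyl group at C-3 rather than C-7.
This places the carbonyl at C-3; a bromo group at C-8; a methyl group at C-4.
The substituents are ordered alphabetically, ignoring any di-/tri- multipliers.
Putting it together: 8-bromo-4-methylnonan-3-one.

8-bromo-4-methylnonan-3-one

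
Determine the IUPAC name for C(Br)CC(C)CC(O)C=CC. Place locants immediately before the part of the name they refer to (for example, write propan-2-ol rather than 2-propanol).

8-bromo-6-methyloct-2-en-4-ol

The longest chain bearing the –OH group and the multiple bond is 8 carbons long (octane).
An alcohol (–OH) is the principal characteristic group, giving the suffix -ol.
The chain contains a C=C double bond, so the unsaturation ending is -ene.
Number the chain so that numbering from this end puts the hydroxyl group at C-4 rather than C-5.
That gives the hydroxyl at C-4; the double bond between C-2 and C-3; a bromo group at C-8; a methyl group at C-6.
The substituents are ordered alphabetically, ignoring any di-/tri- multipliers.
Putting it together: 8-bromo-6-methyloct-2-en-4-ol.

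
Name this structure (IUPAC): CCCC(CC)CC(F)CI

The parent chain contains 7 carbons (heptane).
The numbering direction is chosen so that the substituent locant set {1,2,4} is lower than {4,6,7} at the first point of difference.
That gives an ethyl group at C-4; a fluoro group at C-2; an iodo group at C-1.
Substituent prefixes are cited in alphabetical order (multiplying prefixes like di-/tri- are ignored for ordering).
Assembling the pieces gives 4-ethyl-2-fluoro-1-iodoheptane.

4-ethyl-2-fluoro-1-iodoheptane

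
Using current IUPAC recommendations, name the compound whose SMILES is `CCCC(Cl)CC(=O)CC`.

The longest chain bearing the carbonyl is 8 carbons long (octane).
A ketone (C=O on an internal carbon) is the principal characteristic group, giving the suffix -one.
The numbering direction is chosen so that numbering from this end puts the carbonyl group at C-3 rather than C-6.
This places the carbonyl at C-3; a chloro group at C-5.
Assembling the pieces gives 5-chlorooctan-3-one.

5-chlorooctan-3-one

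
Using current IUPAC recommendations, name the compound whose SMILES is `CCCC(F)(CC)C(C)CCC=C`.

6-ethyl-6-fluoro-5-methylnon-1-ene

The longest chain bearing the multiple bond is 9 carbons long (nonane).
A C=C double bond in the chain gives the infix -ene-.
Choose the numbering such that numbering from this end puts the double bond at C-1 rather than C-8.
That gives the double bond between C-1 and C-2; an ethyl group at C-6; a fluoro group at C-6; a methyl group at C-5.
Substituent prefixes are cited in alphabetical order (multiplying prefixes like di-/tri- are ignored for ordering).
The name is 6-ethyl-6-fluoro-5-methylnon-1-ene.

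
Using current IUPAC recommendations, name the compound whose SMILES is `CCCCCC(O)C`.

heptan-2-ol

The longest carbon chain that includes the –OH group has 7 carbons, so the parent hydride is heptane.
An alcohol (–OH) is the principal characteristic group, giving the suffix -ol.
The numbering direction is chosen so that numbering from this end puts the hydroxyl group at C-2 rather than C-6.
This places the hydroxyl at C-2.
Assembling the pieces gives heptan-2-ol.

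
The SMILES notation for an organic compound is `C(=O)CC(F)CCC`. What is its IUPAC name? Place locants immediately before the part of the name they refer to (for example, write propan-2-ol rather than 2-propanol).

3-fluorohexanal

The longest chain bearing the –CHO group is 6 carbons long (hexane).
An aldehyde (terminal –CHO) is the principal characteristic group, giving the suffix -al.
Number the chain so that the aldehyde carbon is C-1 by definition.
That gives a fluoro group at C-3.
Assembling the pieces gives 3-fluorohexanal.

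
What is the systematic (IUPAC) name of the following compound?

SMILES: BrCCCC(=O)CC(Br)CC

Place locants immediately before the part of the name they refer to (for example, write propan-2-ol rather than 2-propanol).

Counting along the main chain through the carbonyl gives 8 carbons: the parent is octane.
A ketone (C=O on an internal carbon) is the principal characteristic group, giving the suffix -one.
Number the chain so that numbering from this end puts the carbonyl group at C-4 rather than C-5.
With this numbering: the carbonyl at C-4; bromo groups at C-1 and C-6.
Putting it together: 1,6-dibromooctan-4-one.

1,6-dibromooctan-4-one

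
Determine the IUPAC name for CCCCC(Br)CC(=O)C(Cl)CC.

6-bromo-3-chlorodecan-4-one

The longest carbon chain that includes the carbonyl has 10 carbons, so the parent hydride is decane.
A ketone (C=O on an internal carbon) is the principal characteristic group, giving the suffix -one.
The numbering direction is chosen so that numbering from this end puts the carbonyl group at C-4 rather than C-7.
That gives the carbonyl at C-4; a bromo group at C-6; a chloro group at C-3.
Prefixes are listed alphabetically: bromo, chloro.
The name is 6-bromo-3-chlorodecan-4-one.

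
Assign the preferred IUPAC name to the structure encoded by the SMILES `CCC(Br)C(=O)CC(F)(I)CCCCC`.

The longest carbon chain that includes the carbonyl has 11 carbons, so the parent hydride is undecane.
The highest-priority functional group is a ketone (C=O on an internal carbon), so the name ends in -one.
Number the chain so that numbering from this end puts the carbonyl group at C-4 rather than C-8.
With this numbering: the carbonyl at C-4; a bromo group at C-3; a fluoro group at C-6; an iodo group at C-6.
Substituent prefixes are cited in alphabetical order (multiplying prefixes like di-/tri- are ignored for ordering).
The name is 3-bromo-6-fluoro-6-iodoundecan-4-one.

3-bromo-6-fluoro-6-iodoundecan-4-one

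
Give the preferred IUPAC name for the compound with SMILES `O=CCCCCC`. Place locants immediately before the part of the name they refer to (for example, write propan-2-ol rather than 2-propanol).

hexanal

Counting along the main chain through the –CHO group gives 6 carbons: the parent is hexane.
The principal characteristic group is an aldehyde (terminal –CHO), named with the suffix -al.
The numbering direction is chosen so that the aldehyde carbon is C-1 by definition.
Putting it together: hexanal.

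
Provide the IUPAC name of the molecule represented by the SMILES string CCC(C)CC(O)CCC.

The longest chain bearing the –OH group is 8 carbons long (octane).
The principal characteristic group is an alcohol (–OH), named with the suffix -ol.
Choose the numbering such that numbering from this end puts the hydroxyl group at C-4 rather than C-5.
That gives the hydroxyl at C-4; a methyl group at C-6.
Putting it together: 6-methyloctan-4-ol.

6-methyloctan-4-ol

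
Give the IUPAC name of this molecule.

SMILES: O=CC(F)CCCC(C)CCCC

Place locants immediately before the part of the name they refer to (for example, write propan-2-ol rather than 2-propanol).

The longest chain bearing the –CHO group is 10 carbons long (decane).
The principal characteristic group is an aldehyde (terminal –CHO), named with the suffix -al.
Choose the numbering such that the aldehyde carbon is C-1 by definition.
With this numbering: a fluoro group at C-2; a methyl group at C-6.
Prefixes are listed alphabetically: fluoro, methyl.
Assembling the pieces gives 2-fluoro-6-methyldecanal.

2-fluoro-6-methyldecanal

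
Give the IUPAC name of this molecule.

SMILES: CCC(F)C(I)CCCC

The longest continuous carbon chain has 8 atoms, so the parent hydride is octane.
Choose the numbering such that the substituent locant set {3,4} is lower than {5,6} at the first point of difference.
That gives a fluoro group at C-3; an iodo group at C-4.
Substituent prefixes are cited in alphabetical order (multiplying prefixes like di-/tri- are ignored for ordering).
Putting it together: 3-fluoro-4-iodooctane.

3-fluoro-4-iodooctane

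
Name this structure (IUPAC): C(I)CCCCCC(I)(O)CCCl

1-chloro-3,9-diiodononan-3-ol

The longest chain bearing the –OH group is 9 carbons long (nonane).
The highest-priority functional group is an alcohol (–OH), so the name ends in -ol.
The numbering direction is chosen so that numbering from this end puts the hydroxyl group at C-3 rather than C-7.
That gives the hydroxyl at C-3; a chloro group at C-1; iodo groups at C-3 and C-9.
Prefixes are listed alphabetically: chloro, iodo.
Assembling the pieces gives 1-chloro-3,9-diiodononan-3-ol.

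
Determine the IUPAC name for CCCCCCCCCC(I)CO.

Counting along the main chain through the –OH group gives 11 carbons: the parent is undecane.
An alcohol (–OH) is the principal characteristic group, giving the suffix -ol.
Choose the numbering such that numbering from this end puts the hydroxyl group at C-1 rather than C-11.
That gives the hydroxyl at C-1; an iodo group at C-2.
The name is 2-iodoundecan-1-ol.

2-iodoundecan-1-ol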